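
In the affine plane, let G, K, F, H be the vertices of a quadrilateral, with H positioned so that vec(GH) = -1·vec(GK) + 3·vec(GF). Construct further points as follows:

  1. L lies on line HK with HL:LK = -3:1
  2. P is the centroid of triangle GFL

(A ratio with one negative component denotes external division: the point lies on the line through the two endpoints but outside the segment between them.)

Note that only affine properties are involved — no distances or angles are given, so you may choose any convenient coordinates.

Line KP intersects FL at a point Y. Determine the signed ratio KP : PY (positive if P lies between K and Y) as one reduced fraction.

KP:PY = -7/4

Set G = (0, 0), K = (1, 0), F = (0, 1), H = (-1, 3); any affine frame gives the same invariant.
1. L lies on line HK with HL:LK = -3:1 ⇒ L = (2, -3/2)
2. P is the centroid of triangle GFL ⇒ P = (2/3, -1/6)
line KP meets FL at Y = (6/7, -1/14)
P = K + t·(Y−K) with t = 7/3, so KP:PY = 7/3:-4/3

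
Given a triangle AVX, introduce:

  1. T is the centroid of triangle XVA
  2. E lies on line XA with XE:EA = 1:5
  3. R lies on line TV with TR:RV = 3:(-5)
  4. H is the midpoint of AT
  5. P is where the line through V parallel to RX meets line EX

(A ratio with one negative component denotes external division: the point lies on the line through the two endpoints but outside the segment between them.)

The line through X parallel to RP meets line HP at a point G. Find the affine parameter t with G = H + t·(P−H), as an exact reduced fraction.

t = -9/11

Work in coordinates with A = (0, 0), V = (1, 0), X = (0, 1).
1. T is the centroid of triangle XVA ⇒ T = (1/3, 1/3)
2. E lies on line XA with XE:EA = 1:5 ⇒ E = (0, 5/6)
3. R lies on line TV with TR:RV = 3:(-5) ⇒ R = (-2/3, 5/6)
4. H is the midpoint of AT ⇒ H = (1/6, 1/6)
5. P is where the line through V parallel to RX meets line EX ⇒ P = (0, -1/4)
through X parallel to RP: direction (2/3, -13/12); meets HP at G = (10/33, 67/132)
G = H + t·(P−H) with t = -9/11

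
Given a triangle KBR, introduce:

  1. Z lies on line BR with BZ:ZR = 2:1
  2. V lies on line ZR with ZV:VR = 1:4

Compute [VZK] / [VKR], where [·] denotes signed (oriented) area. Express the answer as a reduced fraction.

Assign K = (0, 0), B = (1, 0), R = (0, 1) — the answer is frame-independent, so this choice is without loss of generality.
1. Z lies on line BR with BZ:ZR = 2:1 ⇒ Z = (1/3, 2/3)
2. V lies on line ZR with ZV:VR = 1:4 ⇒ V = (4/15, 11/15)
2·[VZK] = -1/15, 2·[VKR] = -4/15
[VZK]:[VKR] = -1/15:-4/15 = 1/4

[VZK]:[VKR] = 1/4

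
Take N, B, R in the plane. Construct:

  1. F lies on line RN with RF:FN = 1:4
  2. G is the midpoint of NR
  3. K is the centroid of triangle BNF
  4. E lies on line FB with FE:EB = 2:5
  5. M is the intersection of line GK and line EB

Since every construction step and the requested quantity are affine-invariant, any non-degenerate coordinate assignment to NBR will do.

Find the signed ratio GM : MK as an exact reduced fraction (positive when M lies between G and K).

GM:MK = -9/8

Work in coordinates with N = (0, 0), B = (1, 0), R = (0, 1).
1. F lies on line RN with RF:FN = 1:4 ⇒ F = (0, 4/5)
2. G is the midpoint of NR ⇒ G = (0, 1/2)
3. K is the centroid of triangle BNF ⇒ K = (1/3, 4/15)
4. E lies on line FB with FE:EB = 2:5 ⇒ E = (2/7, 4/7)
5. M is the intersection of line GK and line EB ⇒ M = (3, -8/5)
M = G + t·(K−G) with t = 9, so GM:MK = t:(1−t) = 9:-8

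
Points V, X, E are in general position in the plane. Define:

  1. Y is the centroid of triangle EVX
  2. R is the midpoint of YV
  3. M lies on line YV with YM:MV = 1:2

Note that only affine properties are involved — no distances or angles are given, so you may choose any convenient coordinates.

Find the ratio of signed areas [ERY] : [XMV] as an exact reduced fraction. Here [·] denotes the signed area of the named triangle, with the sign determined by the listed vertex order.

Choose coordinates V = (0, 0), X = (1, 0), E = (0, 1).
1. Y is the centroid of triangle EVX ⇒ Y = (1/3, 1/3)
2. R is the midpoint of YV ⇒ R = (1/6, 1/6)
3. M lies on line YV with YM:MV = 1:2 ⇒ M = (2/9, 2/9)
2·[ERY] = 1/6, 2·[XMV] = 2/9
[ERY]:[XMV] = 1/6:2/9 = 3/4

[ERY]:[XMV] = 3/4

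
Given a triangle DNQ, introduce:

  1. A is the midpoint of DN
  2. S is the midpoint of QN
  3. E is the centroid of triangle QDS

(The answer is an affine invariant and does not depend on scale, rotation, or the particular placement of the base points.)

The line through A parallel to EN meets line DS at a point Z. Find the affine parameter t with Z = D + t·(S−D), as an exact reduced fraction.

Choose coordinates D = (0, 0), N = (1, 0), Q = (0, 1).
1. A is the midpoint of DN ⇒ A = (1/2, 0)
2. S is the midpoint of QN ⇒ S = (1/2, 1/2)
3. E is the centroid of triangle QDS ⇒ E = (1/6, 1/2)
through A parallel to EN: direction (5/6, -1/2); meets DS at Z = (3/16, 3/16)
Z = D + t·(S−D) with t = 3/8

t = 3/8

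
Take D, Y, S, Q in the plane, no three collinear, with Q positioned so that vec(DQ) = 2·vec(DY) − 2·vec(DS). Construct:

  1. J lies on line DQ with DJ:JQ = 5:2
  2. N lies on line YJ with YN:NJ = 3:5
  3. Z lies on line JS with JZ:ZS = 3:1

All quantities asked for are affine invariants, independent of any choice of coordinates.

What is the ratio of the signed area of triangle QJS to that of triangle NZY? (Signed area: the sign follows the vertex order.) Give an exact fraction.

[QJS]:[NZY] = 128/63

Set D = (0, 0), Y = (1, 0), S = (0, 1), Q = (2, -2); any affine frame gives the same invariant.
1. J lies on line DQ with DJ:JQ = 5:2 ⇒ J = (10/7, -10/7)
2. N lies on line YJ with YN:NJ = 3:5 ⇒ N = (65/56, -15/28)
3. Z lies on line JS with JZ:ZS = 3:1 ⇒ Z = (5/14, 11/28)
2·[QJS] = -4/7, 2·[NZY] = -9/32
[QJS]:[NZY] = -4/7:-9/32 = 128/63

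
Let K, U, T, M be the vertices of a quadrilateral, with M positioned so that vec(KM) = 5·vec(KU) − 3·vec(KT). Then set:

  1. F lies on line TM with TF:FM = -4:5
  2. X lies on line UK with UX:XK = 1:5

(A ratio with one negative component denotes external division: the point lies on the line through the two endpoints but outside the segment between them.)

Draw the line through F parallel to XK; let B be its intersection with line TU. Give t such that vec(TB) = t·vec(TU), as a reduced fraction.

Set K = (0, 0), U = (1, 0), T = (0, 1), M = (5, -3); any affine frame gives the same invariant.
1. F lies on line TM with TF:FM = -4:5 ⇒ F = (-20, 17)
2. X lies on line UK with UX:XK = 1:5 ⇒ X = (5/6, 0)
through F parallel to XK: direction (-5/6, 0); meets TU at B = (-16, 17)
B = T + t·(U−T) with t = -16

t = -16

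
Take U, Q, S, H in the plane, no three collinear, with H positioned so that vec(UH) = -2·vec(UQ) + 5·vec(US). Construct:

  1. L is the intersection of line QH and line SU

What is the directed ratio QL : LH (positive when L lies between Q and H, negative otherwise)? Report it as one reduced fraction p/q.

Assign U = (0, 0), Q = (1, 0), S = (0, 1), H = (-2, 5) — the answer is frame-independent, so this choice is without loss of generality.
1. L is the intersection of line QH and line SU ⇒ L = (0, 5/3)
L = Q + t·(H−Q) with t = 1/3, so QL:LH = t:(1−t) = 1/3:2/3

QL:LH = 1/2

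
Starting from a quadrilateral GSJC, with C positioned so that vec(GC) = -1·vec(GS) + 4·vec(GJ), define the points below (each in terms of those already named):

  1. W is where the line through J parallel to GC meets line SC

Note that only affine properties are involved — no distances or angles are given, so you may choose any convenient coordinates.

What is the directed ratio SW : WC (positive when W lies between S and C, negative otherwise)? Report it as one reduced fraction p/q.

SW:WC = 3

Choose coordinates G = (0, 0), S = (1, 0), J = (0, 1), C = (-1, 4).
1. W is where the line through J parallel to GC meets line SC ⇒ W = (-1/2, 3)
W = S + t·(C−S) with t = 3/4, so SW:WC = t:(1−t) = 3/4:1/4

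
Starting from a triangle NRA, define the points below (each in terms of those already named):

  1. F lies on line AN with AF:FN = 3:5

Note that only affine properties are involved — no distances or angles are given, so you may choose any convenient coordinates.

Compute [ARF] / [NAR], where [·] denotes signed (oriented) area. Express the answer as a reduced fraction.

Work in coordinates with N = (0, 0), R = (1, 0), A = (0, 1).
1. F lies on line AN with AF:FN = 3:5 ⇒ F = (0, 5/8)
2·[ARF] = -3/8, 2·[NAR] = -1
[ARF]:[NAR] = -3/8:-1 = 3/8

[ARF]:[NAR] = 3/8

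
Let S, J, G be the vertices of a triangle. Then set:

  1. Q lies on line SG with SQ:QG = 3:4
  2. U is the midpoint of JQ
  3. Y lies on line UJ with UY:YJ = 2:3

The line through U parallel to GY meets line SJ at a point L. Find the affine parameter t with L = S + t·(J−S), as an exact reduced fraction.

t = 41/61

Set S = (0, 0), J = (1, 0), G = (0, 1); any affine frame gives the same invariant.
1. Q lies on line SG with SQ:QG = 3:4 ⇒ Q = (0, 3/7)
2. U is the midpoint of JQ ⇒ U = (1/2, 3/14)
3. Y lies on line UJ with UY:YJ = 2:3 ⇒ Y = (7/10, 9/70)
through U parallel to GY: direction (7/10, -61/70); meets SJ at L = (41/61, 0)
L = S + t·(J−S) with t = 41/61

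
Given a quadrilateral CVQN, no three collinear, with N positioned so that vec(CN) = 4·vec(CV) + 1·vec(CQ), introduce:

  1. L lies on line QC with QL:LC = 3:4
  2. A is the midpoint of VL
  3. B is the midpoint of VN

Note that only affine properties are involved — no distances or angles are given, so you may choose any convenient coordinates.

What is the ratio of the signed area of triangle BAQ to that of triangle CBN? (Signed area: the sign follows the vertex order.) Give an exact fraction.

Work in coordinates with C = (0, 0), V = (1, 0), Q = (0, 1), N = (4, 1).
1. L lies on line QC with QL:LC = 3:4 ⇒ L = (0, 4/7)
2. A is the midpoint of VL ⇒ A = (1/2, 2/7)
3. B is the midpoint of VN ⇒ B = (5/2, 1/2)
2·[BAQ] = -43/28, 2·[CBN] = 1/2
[BAQ]:[CBN] = -43/28:1/2 = -43/14

[BAQ]:[CBN] = -43/14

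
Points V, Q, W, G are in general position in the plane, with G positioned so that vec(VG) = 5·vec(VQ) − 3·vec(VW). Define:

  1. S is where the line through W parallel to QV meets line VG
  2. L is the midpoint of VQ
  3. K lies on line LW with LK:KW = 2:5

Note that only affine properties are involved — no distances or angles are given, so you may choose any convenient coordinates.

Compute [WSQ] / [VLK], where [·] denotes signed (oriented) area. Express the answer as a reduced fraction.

[WSQ]:[VLK] = 35/3

Set V = (0, 0), Q = (1, 0), W = (0, 1), G = (5, -3); any affine frame gives the same invariant.
1. S is where the line through W parallel to QV meets line VG ⇒ S = (-5/3, 1)
2. L is the midpoint of VQ ⇒ L = (1/2, 0)
3. K lies on line LW with LK:KW = 2:5 ⇒ K = (5/14, 2/7)
2·[WSQ] = 5/3, 2·[VLK] = 1/7
[WSQ]:[VLK] = 5/3:1/7 = 35/3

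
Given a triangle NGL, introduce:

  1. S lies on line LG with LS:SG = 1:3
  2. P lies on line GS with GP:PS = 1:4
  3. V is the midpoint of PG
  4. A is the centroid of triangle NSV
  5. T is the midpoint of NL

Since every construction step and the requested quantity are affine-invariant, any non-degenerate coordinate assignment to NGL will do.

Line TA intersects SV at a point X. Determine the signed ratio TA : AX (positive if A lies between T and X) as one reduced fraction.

TA:AX = 1/2

Set N = (0, 0), G = (1, 0), L = (0, 1); any affine frame gives the same invariant.
1. S lies on line LG with LS:SG = 1:3 ⇒ S = (1/4, 3/4)
2. P lies on line GS with GP:PS = 1:4 ⇒ P = (17/20, 3/20)
3. V is the midpoint of PG ⇒ V = (37/40, 3/40)
4. A is the centroid of triangle NSV ⇒ A = (47/120, 11/40)
5. T is the midpoint of NL ⇒ T = (0, 1/2)
line TA meets SV at X = (47/40, -7/40)
A = T + t·(X−T) with t = 1/3, so TA:AX = 1/3:2/3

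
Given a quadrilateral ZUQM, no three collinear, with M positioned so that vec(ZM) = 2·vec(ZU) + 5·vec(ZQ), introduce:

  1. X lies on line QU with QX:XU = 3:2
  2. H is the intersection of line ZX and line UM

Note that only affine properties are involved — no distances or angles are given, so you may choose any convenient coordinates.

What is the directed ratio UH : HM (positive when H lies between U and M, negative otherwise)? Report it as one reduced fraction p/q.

UH:HM = 2/11

Work in coordinates with Z = (0, 0), U = (1, 0), Q = (0, 1), M = (2, 5).
1. X lies on line QU with QX:XU = 3:2 ⇒ X = (3/5, 2/5)
2. H is the intersection of line ZX and line UM ⇒ H = (15/13, 10/13)
H = U + t·(M−U) with t = 2/13, so UH:HM = t:(1−t) = 2/13:11/13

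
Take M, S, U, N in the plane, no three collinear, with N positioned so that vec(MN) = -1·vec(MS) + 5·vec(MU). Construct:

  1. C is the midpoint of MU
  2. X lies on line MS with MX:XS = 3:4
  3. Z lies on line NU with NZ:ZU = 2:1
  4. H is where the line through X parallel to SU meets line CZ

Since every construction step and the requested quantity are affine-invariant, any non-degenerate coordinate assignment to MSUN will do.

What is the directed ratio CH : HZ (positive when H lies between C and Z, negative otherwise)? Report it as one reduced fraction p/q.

CH:HZ = -1/22

Choose coordinates M = (0, 0), S = (1, 0), U = (0, 1), N = (-1, 5).
1. C is the midpoint of MU ⇒ C = (0, 1/2)
2. X lies on line MS with MX:XS = 3:4 ⇒ X = (3/7, 0)
3. Z lies on line NU with NZ:ZU = 2:1 ⇒ Z = (-1/3, 7/3)
4. H is where the line through X parallel to SU meets line CZ ⇒ H = (1/63, 26/63)
H = C + t·(Z−C) with t = -1/21, so CH:HZ = t:(1−t) = -1/21:22/21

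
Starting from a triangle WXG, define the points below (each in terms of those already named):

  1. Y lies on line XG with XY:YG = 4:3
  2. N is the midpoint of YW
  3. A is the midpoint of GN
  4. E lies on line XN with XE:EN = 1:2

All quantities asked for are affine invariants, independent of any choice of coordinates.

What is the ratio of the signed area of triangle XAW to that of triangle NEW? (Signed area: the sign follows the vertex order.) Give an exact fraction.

Set W = (0, 0), X = (1, 0), G = (0, 1); any affine frame gives the same invariant.
1. Y lies on line XG with XY:YG = 4:3 ⇒ Y = (3/7, 4/7)
2. N is the midpoint of YW ⇒ N = (3/14, 2/7)
3. A is the midpoint of GN ⇒ A = (3/28, 9/14)
4. E lies on line XN with XE:EN = 1:2 ⇒ E = (31/42, 2/21)
2·[XAW] = 9/14, 2·[NEW] = -4/21
[XAW]:[NEW] = 9/14:-4/21 = -27/8

[XAW]:[NEW] = -27/8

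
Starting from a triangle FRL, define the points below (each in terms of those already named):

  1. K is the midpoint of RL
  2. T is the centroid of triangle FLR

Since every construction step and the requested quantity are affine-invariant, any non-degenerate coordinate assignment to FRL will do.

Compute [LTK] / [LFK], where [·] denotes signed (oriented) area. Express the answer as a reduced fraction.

Work in coordinates with F = (0, 0), R = (1, 0), L = (0, 1).
1. K is the midpoint of RL ⇒ K = (1/2, 1/2)
2. T is the centroid of triangle FLR ⇒ T = (1/3, 1/3)
2·[LTK] = 1/6, 2·[LFK] = 1/2
[LTK]:[LFK] = 1/6:1/2 = 1/3

[LTK]:[LFK] = 1/3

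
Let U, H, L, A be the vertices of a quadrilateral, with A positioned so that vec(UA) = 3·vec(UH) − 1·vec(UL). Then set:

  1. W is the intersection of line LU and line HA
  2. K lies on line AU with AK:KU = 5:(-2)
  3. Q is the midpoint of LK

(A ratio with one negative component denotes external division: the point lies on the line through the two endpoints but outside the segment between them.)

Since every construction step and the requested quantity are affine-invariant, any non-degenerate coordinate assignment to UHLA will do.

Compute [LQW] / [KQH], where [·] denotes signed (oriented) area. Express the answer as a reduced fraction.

[LQW]:[KQH] = -3/7

Choose coordinates U = (0, 0), H = (1, 0), L = (0, 1), A = (3, -1).
1. W is the intersection of line LU and line HA ⇒ W = (0, 1/2)
2. K lies on line AU with AK:KU = 5:(-2) ⇒ K = (-2, 2/3)
3. Q is the midpoint of LK ⇒ Q = (-1, 5/6)
2·[LQW] = 1/2, 2·[KQH] = -7/6
[LQW]:[KQH] = 1/2:-7/6 = -3/7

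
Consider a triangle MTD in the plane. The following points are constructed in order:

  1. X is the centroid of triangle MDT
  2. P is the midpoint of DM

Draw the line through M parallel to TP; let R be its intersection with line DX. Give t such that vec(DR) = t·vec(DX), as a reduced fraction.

t = 2

Work in coordinates with M = (0, 0), T = (1, 0), D = (0, 1).
1. X is the centroid of triangle MDT ⇒ X = (1/3, 1/3)
2. P is the midpoint of DM ⇒ P = (0, 1/2)
through M parallel to TP: direction (-1, 1/2); meets DX at R = (2/3, -1/3)
R = D + t·(X−D) with t = 2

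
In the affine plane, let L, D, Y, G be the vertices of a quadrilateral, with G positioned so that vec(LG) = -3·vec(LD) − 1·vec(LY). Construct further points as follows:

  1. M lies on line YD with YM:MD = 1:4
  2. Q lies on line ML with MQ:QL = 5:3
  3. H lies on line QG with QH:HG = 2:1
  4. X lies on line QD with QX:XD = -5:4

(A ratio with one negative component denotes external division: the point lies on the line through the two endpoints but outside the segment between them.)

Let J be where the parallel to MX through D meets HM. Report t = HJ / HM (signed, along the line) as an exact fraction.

Choose coordinates L = (0, 0), D = (1, 0), Y = (0, 1), G = (-3, -1).
1. M lies on line YD with YM:MD = 1:4 ⇒ M = (1/5, 4/5)
2. Q lies on line ML with MQ:QL = 5:3 ⇒ Q = (3/40, 3/10)
3. H lies on line QG with QH:HG = 2:1 ⇒ H = (-79/40, -17/30)
4. X lies on line QD with QX:XD = -5:4 ⇒ X = (47/10, -6/5)
through D parallel to MX: direction (9/2, -2); meets HM at J = (-3/14, 34/63)
J = H + t·(M−H) with t = 17/21

t = 17/21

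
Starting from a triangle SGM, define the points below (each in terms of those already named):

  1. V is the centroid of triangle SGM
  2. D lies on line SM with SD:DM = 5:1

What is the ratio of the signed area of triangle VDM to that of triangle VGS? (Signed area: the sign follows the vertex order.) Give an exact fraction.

[VDM]:[VGS] = 1/6

Choose coordinates S = (0, 0), G = (1, 0), M = (0, 1).
1. V is the centroid of triangle SGM ⇒ V = (1/3, 1/3)
2. D lies on line SM with SD:DM = 5:1 ⇒ D = (0, 5/6)
2·[VDM] = -1/18, 2·[VGS] = -1/3
[VDM]:[VGS] = -1/18:-1/3 = 1/6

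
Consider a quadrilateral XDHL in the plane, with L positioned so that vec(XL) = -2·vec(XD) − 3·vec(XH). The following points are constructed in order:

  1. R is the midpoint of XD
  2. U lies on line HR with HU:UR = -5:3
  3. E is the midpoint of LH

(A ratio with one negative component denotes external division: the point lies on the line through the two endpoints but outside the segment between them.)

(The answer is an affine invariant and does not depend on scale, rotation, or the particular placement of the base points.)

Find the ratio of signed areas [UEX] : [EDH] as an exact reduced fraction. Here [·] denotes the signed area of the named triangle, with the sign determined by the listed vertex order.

[UEX]:[EDH] = -11/12

Set X = (0, 0), D = (1, 0), H = (0, 1), L = (-2, -3); any affine frame gives the same invariant.
1. R is the midpoint of XD ⇒ R = (1/2, 0)
2. U lies on line HR with HU:UR = -5:3 ⇒ U = (5/4, -3/2)
3. E is the midpoint of LH ⇒ E = (-1, -1)
2·[UEX] = -11/4, 2·[EDH] = 3
[UEX]:[EDH] = -11/4:3 = -11/12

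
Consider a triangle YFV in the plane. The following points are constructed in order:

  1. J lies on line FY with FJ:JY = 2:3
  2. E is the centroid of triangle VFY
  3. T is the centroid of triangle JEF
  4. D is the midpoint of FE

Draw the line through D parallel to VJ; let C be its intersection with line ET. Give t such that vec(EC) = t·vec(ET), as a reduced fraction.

Choose coordinates Y = (0, 0), F = (1, 0), V = (0, 1).
1. J lies on line FY with FJ:JY = 2:3 ⇒ J = (3/5, 0)
2. E is the centroid of triangle VFY ⇒ E = (1/3, 1/3)
3. T is the centroid of triangle JEF ⇒ T = (29/45, 1/9)
4. D is the midpoint of FE ⇒ D = (2/3, 1/6)
through D parallel to VJ: direction (3/5, -1); meets ET at C = (89/120, 1/24)
C = E + t·(T−E) with t = 21/16

t = 21/16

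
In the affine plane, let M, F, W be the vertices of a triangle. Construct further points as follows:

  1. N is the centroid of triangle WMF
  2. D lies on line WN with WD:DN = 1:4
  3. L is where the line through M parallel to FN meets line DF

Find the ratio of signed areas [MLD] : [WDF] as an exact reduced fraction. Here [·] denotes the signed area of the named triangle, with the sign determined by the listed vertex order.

[MLD]:[WDF] = 117/4

Work in coordinates with M = (0, 0), F = (1, 0), W = (0, 1).
1. N is the centroid of triangle WMF ⇒ N = (1/3, 1/3)
2. D lies on line WN with WD:DN = 1:4 ⇒ D = (1/15, 13/15)
3. L is where the line through M parallel to FN meets line DF ⇒ L = (13/6, -13/12)
2·[MLD] = 39/20, 2·[WDF] = 1/15
[MLD]:[WDF] = 39/20:1/15 = 117/4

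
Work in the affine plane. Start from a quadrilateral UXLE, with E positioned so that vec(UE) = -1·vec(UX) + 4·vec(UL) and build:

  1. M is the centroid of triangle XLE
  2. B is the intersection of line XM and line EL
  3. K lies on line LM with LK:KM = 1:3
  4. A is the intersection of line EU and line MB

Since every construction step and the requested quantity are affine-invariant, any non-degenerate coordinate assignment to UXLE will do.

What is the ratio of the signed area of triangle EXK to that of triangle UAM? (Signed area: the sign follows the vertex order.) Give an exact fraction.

[EXK]:[UAM] = 7/5

Assign U = (0, 0), X = (1, 0), L = (0, 1), E = (-1, 4) — the answer is frame-independent, so this choice is without loss of generality.
1. M is the centroid of triangle XLE ⇒ M = (0, 5/3)
2. B is the intersection of line XM and line EL ⇒ B = (-1/2, 5/2)
3. K lies on line LM with LK:KM = 1:3 ⇒ K = (0, 7/6)
4. A is the intersection of line EU and line MB ⇒ A = (-5/7, 20/7)
2·[EXK] = -5/3, 2·[UAM] = -25/21
[EXK]:[UAM] = -5/3:-25/21 = 7/5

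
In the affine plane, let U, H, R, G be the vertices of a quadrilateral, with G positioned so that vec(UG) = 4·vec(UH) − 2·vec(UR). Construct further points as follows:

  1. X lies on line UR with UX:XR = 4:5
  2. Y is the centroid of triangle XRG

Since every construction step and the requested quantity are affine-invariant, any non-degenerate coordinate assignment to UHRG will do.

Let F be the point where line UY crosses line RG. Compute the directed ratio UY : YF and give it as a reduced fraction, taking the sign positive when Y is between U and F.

Choose coordinates U = (0, 0), H = (1, 0), R = (0, 1), G = (4, -2).
1. X lies on line UR with UX:XR = 4:5 ⇒ X = (0, 4/9)
2. Y is the centroid of triangle XRG ⇒ Y = (4/3, -5/27)
line UY meets RG at F = (18/11, -5/22)
Y = U + t·(F−U) with t = 22/27, so UY:YF = 22/27:5/27

UY:YF = 22/5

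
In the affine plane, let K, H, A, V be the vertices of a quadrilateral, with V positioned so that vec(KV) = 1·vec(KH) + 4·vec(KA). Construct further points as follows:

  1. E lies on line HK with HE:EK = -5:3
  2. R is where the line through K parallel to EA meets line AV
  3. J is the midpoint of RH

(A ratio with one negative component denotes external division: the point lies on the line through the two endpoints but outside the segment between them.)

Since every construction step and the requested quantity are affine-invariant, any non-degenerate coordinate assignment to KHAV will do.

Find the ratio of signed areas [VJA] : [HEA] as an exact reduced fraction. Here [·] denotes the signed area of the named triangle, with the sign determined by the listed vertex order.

[VJA]:[HEA] = 4/5

Choose coordinates K = (0, 0), H = (1, 0), A = (0, 1), V = (1, 4).
1. E lies on line HK with HE:EK = -5:3 ⇒ E = (-3/2, 0)
2. R is where the line through K parallel to EA meets line AV ⇒ R = (-3/7, -2/7)
3. J is the midpoint of RH ⇒ J = (2/7, -1/7)
2·[VJA] = -2, 2·[HEA] = -5/2
[VJA]:[HEA] = -2:-5/2 = 4/5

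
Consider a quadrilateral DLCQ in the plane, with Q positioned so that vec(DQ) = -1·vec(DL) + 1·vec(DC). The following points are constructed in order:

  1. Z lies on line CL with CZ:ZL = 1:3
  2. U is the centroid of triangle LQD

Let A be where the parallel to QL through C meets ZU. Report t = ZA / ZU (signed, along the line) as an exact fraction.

t = -3/13

Assign D = (0, 0), L = (1, 0), C = (0, 1), Q = (-1, 1) — the answer is frame-independent, so this choice is without loss of generality.
1. Z lies on line CL with CZ:ZL = 1:3 ⇒ Z = (1/4, 3/4)
2. U is the centroid of triangle LQD ⇒ U = (0, 1/3)
through C parallel to QL: direction (2, -1); meets ZU at A = (4/13, 11/13)
A = Z + t·(U−Z) with t = -3/13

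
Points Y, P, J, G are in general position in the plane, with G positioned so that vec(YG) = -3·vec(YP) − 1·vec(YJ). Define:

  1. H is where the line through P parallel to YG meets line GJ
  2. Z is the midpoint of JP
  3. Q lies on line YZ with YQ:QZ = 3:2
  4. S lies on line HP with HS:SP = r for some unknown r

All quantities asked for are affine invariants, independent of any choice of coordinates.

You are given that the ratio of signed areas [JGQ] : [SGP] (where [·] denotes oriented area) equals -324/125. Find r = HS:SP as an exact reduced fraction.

r = 3/5

Choose coordinates Y = (0, 0), P = (1, 0), J = (0, 1), G = (-3, -1).
1. H is where the line through P parallel to YG meets line GJ ⇒ H = (-4, -5/3)
2. Z is the midpoint of JP ⇒ Z = (1/2, 1/2)
3. Q lies on line YZ with YQ:QZ = 3:2 ⇒ Q = (3/10, 3/10)
4. With HS:SP = r, write λ = r/(r+1) so S = H + λ·(P−H); S is affine-linear in λ
Every point depending on S is an affine combination of S and λ-independent points, so each such coordinate is linear in λ; the λ² term in each signed area is a multiple of (P−H)×(P−H) = 0, so 2·[JGQ] and 2·[SGP] are each linear in λ. Evaluating at λ=0 and λ=1:
  2·[JGQ] = 27/10,   2·[SGP] = 5/3·λ − 5/3
So [JGQ]:[SGP] = (27/10) / (5/3·λ − 5/3). Setting this equal to -324/125:
  27/10 = -324/125·(5/3·λ − 5/3)  ⇒  λ = 3/8
Then r = λ/(1−λ) = (3/8)/(5/8) = 3/5. Check: with r = 3/5, S = (-17/8, -25/24) and [JGQ]:[SGP] = -324/125 as required.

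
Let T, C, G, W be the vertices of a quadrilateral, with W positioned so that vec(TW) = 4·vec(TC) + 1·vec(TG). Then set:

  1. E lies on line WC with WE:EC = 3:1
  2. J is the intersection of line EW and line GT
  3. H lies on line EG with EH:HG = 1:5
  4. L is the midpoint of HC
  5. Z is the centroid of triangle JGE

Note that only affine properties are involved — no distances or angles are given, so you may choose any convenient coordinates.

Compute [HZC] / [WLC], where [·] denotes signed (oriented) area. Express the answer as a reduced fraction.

Set T = (0, 0), C = (1, 0), G = (0, 1), W = (4, 1); any affine frame gives the same invariant.
1. E lies on line WC with WE:EC = 3:1 ⇒ E = (7/4, 1/4)
2. J is the intersection of line EW and line GT ⇒ J = (0, -1/3)
3. H lies on line EG with EH:HG = 1:5 ⇒ H = (35/24, 3/8)
4. L is the midpoint of HC ⇒ L = (59/48, 3/16)
5. Z is the centroid of triangle JGE ⇒ Z = (7/12, 11/36)
2·[HZC] = 8/27, 2·[WLC] = 1/3
[HZC]:[WLC] = 8/27:1/3 = 8/9

[HZC]:[WLC] = 8/9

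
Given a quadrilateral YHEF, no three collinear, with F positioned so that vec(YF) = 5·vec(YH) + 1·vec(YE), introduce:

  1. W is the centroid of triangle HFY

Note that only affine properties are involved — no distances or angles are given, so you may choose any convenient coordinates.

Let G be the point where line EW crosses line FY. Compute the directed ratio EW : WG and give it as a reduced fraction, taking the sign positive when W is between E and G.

Work in coordinates with Y = (0, 0), H = (1, 0), E = (0, 1), F = (5, 1).
1. W is the centroid of triangle HFY ⇒ W = (2, 1/3)
line EW meets FY at G = (15/8, 3/8)
W = E + t·(G−E) with t = 16/15, so EW:WG = 16/15:-1/15

EW:WG = -16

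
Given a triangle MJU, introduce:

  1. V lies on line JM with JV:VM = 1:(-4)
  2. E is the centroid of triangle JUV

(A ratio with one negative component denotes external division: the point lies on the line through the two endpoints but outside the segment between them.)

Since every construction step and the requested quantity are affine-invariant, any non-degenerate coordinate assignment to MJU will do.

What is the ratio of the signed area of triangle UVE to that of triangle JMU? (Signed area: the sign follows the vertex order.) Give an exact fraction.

Choose coordinates M = (0, 0), J = (1, 0), U = (0, 1).
1. V lies on line JM with JV:VM = 1:(-4) ⇒ V = (4/3, 0)
2. E is the centroid of triangle JUV ⇒ E = (7/9, 1/3)
2·[UVE] = -1/9, 2·[JMU] = -1
[UVE]:[JMU] = -1/9:-1 = 1/9

[UVE]:[JMU] = 1/9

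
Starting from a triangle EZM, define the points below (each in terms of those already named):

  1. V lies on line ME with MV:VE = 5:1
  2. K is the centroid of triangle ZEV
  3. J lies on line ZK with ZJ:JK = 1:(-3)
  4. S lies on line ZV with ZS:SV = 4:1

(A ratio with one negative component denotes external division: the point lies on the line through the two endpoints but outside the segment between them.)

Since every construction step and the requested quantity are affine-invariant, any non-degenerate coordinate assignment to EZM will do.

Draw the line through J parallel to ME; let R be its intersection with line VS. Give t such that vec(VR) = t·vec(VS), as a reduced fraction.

Set E = (0, 0), Z = (1, 0), M = (0, 1); any affine frame gives the same invariant.
1. V lies on line ME with MV:VE = 5:1 ⇒ V = (0, 1/6)
2. K is the centroid of triangle ZEV ⇒ K = (1/3, 1/18)
3. J lies on line ZK with ZJ:JK = 1:(-3) ⇒ J = (4/3, -1/36)
4. S lies on line ZV with ZS:SV = 4:1 ⇒ S = (1/5, 2/15)
through J parallel to ME: direction (0, -1); meets VS at R = (4/3, -1/18)
R = V + t·(S−V) with t = 20/3

t = 20/3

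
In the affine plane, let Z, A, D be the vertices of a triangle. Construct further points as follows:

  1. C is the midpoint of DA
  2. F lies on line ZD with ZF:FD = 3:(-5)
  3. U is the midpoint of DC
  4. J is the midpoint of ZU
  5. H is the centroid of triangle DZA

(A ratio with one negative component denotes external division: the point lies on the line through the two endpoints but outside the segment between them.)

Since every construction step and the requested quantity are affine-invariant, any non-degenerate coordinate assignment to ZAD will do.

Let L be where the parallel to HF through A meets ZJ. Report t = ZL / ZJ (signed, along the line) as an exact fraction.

t = 88/5

Choose coordinates Z = (0, 0), A = (1, 0), D = (0, 1).
1. C is the midpoint of DA ⇒ C = (1/2, 1/2)
2. F lies on line ZD with ZF:FD = 3:(-5) ⇒ F = (0, -3/2)
3. U is the midpoint of DC ⇒ U = (1/4, 3/4)
4. J is the midpoint of ZU ⇒ J = (1/8, 3/8)
5. H is the centroid of triangle DZA ⇒ H = (1/3, 1/3)
through A parallel to HF: direction (-1/3, -11/6); meets ZJ at L = (11/5, 33/5)
L = Z + t·(J−Z) with t = 88/5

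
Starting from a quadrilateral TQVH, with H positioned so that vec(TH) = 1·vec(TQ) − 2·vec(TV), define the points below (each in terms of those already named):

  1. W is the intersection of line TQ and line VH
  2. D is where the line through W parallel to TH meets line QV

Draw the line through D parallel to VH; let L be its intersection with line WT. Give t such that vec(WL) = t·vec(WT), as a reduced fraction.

t = 2/3

Set T = (0, 0), Q = (1, 0), V = (0, 1), H = (1, -2); any affine frame gives the same invariant.
1. W is the intersection of line TQ and line VH ⇒ W = (1/3, 0)
2. D is where the line through W parallel to TH meets line QV ⇒ D = (-1/3, 4/3)
through D parallel to VH: direction (1, -3); meets WT at L = (1/9, 0)
L = W + t·(T−W) with t = 2/3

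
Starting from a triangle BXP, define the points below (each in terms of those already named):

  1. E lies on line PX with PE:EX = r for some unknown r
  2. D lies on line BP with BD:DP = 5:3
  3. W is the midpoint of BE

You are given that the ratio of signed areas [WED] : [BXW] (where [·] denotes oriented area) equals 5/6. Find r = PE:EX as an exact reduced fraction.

r = 4/3

Work in coordinates with B = (0, 0), X = (1, 0), P = (0, 1).
1. With PE:EX = r, write λ = r/(r+1) so E = P + λ·(X−P); E is affine-linear in λ
2. D lies on line BP with BD:DP = 5:3 ⇒ D = (0, 5/8)
3. W is the midpoint of BE ⇒ W is an affine combination of earlier points and hence also affine-linear in λ
Every point depending on E is an affine combination of E and λ-independent points, so each such coordinate is linear in λ; the λ² term in each signed area is a multiple of (X−P)×(X−P) = 0, so 2·[WED] and 2·[BXW] are each linear in λ. Evaluating at λ=0 and λ=1:
  2·[WED] = 5/16·λ,   2·[BXW] = -1/2·λ + 1/2
So [WED]:[BXW] = (5/16·λ) / (-1/2·λ + 1/2). Setting this equal to 5/6:
  5/16·λ = 5/6·(-1/2·λ + 1/2)  ⇒  λ = 4/7
Then r = λ/(1−λ) = (4/7)/(3/7) = 4/3. Check: with r = 4/3, E = (4/7, 3/7) and [WED]:[BXW] = 5/6 as required.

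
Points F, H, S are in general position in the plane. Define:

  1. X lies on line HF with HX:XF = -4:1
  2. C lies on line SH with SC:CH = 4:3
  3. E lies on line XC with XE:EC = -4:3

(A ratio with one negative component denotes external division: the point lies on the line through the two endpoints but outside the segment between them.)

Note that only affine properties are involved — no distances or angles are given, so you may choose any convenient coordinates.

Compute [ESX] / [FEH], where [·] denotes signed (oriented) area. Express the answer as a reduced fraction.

Work in coordinates with F = (0, 0), H = (1, 0), S = (0, 1).
1. X lies on line HF with HX:XF = -4:1 ⇒ X = (-1/3, 0)
2. C lies on line SH with SC:CH = 4:3 ⇒ C = (4/7, 3/7)
3. E lies on line XC with XE:EC = -4:3 ⇒ E = (23/7, 12/7)
2·[ESX] = 64/21, 2·[FEH] = -12/7
[ESX]:[FEH] = 64/21:-12/7 = -16/9

[ESX]:[FEH] = -16/9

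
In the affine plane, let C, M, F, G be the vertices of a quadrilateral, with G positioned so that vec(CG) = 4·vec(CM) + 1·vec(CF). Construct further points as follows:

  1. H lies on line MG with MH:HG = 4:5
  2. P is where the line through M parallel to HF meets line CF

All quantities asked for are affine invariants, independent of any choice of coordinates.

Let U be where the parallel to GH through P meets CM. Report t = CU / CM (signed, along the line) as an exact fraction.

t = -5/7

Set C = (0, 0), M = (1, 0), F = (0, 1), G = (4, 1); any affine frame gives the same invariant.
1. H lies on line MG with MH:HG = 4:5 ⇒ H = (7/3, 4/9)
2. P is where the line through M parallel to HF meets line CF ⇒ P = (0, 5/21)
through P parallel to GH: direction (-5/3, -5/9); meets CM at U = (-5/7, 0)
U = C + t·(M−C) with t = -5/7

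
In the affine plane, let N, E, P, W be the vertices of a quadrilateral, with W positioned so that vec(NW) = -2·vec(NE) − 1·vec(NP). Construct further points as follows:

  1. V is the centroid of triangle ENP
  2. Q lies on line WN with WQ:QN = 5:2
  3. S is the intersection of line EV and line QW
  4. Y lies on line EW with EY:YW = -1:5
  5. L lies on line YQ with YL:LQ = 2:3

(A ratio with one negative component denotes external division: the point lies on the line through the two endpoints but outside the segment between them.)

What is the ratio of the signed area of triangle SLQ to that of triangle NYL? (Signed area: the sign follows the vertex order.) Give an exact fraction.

Assign N = (0, 0), E = (1, 0), P = (0, 1), W = (-2, -1) — the answer is frame-independent, so this choice is without loss of generality.
1. V is the centroid of triangle ENP ⇒ V = (1/3, 1/3)
2. Q lies on line WN with WQ:QN = 5:2 ⇒ Q = (-4/7, -2/7)
3. S is the intersection of line EV and line QW ⇒ S = (1/2, 1/4)
4. Y lies on line EW with EY:YW = -1:5 ⇒ Y = (7/4, 1/4)
5. L lies on line YQ with YL:LQ = 2:3 ⇒ L = (23/28, 1/28)
2·[SLQ] = -45/112, 2·[NYL] = -1/7
[SLQ]:[NYL] = -45/112:-1/7 = 45/16

[SLQ]:[NYL] = 45/16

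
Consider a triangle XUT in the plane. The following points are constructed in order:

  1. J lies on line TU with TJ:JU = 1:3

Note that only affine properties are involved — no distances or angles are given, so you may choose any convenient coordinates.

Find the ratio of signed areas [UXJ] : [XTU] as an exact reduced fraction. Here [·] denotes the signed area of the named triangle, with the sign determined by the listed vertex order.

[UXJ]:[XTU] = 3/4

Set X = (0, 0), U = (1, 0), T = (0, 1); any affine frame gives the same invariant.
1. J lies on line TU with TJ:JU = 1:3 ⇒ J = (1/4, 3/4)
2·[UXJ] = -3/4, 2·[XTU] = -1
[UXJ]:[XTU] = -3/4:-1 = 3/4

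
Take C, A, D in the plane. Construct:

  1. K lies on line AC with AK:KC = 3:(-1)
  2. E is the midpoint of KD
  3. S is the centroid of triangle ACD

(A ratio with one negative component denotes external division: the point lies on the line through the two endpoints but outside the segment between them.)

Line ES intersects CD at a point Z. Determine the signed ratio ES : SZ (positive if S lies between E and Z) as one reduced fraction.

ES:SZ = -7/4

Assign C = (0, 0), A = (1, 0), D = (0, 1) — the answer is frame-independent, so this choice is without loss of generality.
1. K lies on line AC with AK:KC = 3:(-1) ⇒ K = (-1/2, 0)
2. E is the midpoint of KD ⇒ E = (-1/4, 1/2)
3. S is the centroid of triangle ACD ⇒ S = (1/3, 1/3)
line ES meets CD at Z = (0, 3/7)
S = E + t·(Z−E) with t = 7/3, so ES:SZ = 7/3:-4/3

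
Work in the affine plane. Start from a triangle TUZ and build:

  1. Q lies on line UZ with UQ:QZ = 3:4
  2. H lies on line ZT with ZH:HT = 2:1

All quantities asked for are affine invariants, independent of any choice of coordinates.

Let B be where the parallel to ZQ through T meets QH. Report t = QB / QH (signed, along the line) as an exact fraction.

t = 3/2

Assign T = (0, 0), U = (1, 0), Z = (0, 1) — the answer is frame-independent, so this choice is without loss of generality.
1. Q lies on line UZ with UQ:QZ = 3:4 ⇒ Q = (4/7, 3/7)
2. H lies on line ZT with ZH:HT = 2:1 ⇒ H = (0, 1/3)
through T parallel to ZQ: direction (4/7, -4/7); meets QH at B = (-2/7, 2/7)
B = Q + t·(H−Q) with t = 3/2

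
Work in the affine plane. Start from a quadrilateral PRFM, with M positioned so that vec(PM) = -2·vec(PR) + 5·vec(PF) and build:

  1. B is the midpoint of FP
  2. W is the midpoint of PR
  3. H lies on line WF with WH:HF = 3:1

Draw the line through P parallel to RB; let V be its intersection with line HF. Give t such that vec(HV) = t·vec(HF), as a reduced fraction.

Set P = (0, 0), R = (1, 0), F = (0, 1), M = (-2, 5); any affine frame gives the same invariant.
1. B is the midpoint of FP ⇒ B = (0, 1/2)
2. W is the midpoint of PR ⇒ W = (1/2, 0)
3. H lies on line WF with WH:HF = 3:1 ⇒ H = (1/8, 3/4)
through P parallel to RB: direction (-1, 1/2); meets HF at V = (2/3, -1/3)
V = H + t·(F−H) with t = -13/3

t = -13/3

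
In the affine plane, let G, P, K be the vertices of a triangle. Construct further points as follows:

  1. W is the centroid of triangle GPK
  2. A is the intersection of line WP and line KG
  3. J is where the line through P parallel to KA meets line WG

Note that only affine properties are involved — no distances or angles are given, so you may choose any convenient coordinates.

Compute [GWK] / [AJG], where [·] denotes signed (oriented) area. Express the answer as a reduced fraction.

Work in coordinates with G = (0, 0), P = (1, 0), K = (0, 1).
1. W is the centroid of triangle GPK ⇒ W = (1/3, 1/3)
2. A is the intersection of line WP and line KG ⇒ A = (0, 1/2)
3. J is where the line through P parallel to KA meets line WG ⇒ J = (1, 1)
2·[GWK] = 1/3, 2·[AJG] = -1/2
[GWK]:[AJG] = 1/3:-1/2 = -2/3

[GWK]:[AJG] = -2/3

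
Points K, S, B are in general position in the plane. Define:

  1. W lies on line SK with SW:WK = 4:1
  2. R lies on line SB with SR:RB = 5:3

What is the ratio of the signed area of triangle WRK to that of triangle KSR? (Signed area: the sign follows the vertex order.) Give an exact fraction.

Work in coordinates with K = (0, 0), S = (1, 0), B = (0, 1).
1. W lies on line SK with SW:WK = 4:1 ⇒ W = (1/5, 0)
2. R lies on line SB with SR:RB = 5:3 ⇒ R = (3/8, 5/8)
2·[WRK] = 1/8, 2·[KSR] = 5/8
[WRK]:[KSR] = 1/8:5/8 = 1/5

[WRK]:[KSR] = 1/5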